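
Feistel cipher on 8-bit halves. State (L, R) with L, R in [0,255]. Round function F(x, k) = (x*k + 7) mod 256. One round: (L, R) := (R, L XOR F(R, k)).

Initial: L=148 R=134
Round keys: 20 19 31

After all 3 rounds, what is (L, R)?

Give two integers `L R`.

Round 1 (k=20): L=134 R=235
Round 2 (k=19): L=235 R=254
Round 3 (k=31): L=254 R=34

Answer: 254 34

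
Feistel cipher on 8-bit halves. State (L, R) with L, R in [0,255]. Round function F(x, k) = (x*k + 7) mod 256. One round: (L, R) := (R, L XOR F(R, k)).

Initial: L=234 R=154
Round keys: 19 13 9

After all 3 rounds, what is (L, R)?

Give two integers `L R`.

Answer: 128 24

Derivation:
Round 1 (k=19): L=154 R=159
Round 2 (k=13): L=159 R=128
Round 3 (k=9): L=128 R=24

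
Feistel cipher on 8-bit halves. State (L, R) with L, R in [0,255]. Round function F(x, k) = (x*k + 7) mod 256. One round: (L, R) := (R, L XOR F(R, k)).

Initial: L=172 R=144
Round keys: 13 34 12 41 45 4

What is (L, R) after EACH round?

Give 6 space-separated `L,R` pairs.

Round 1 (k=13): L=144 R=251
Round 2 (k=34): L=251 R=205
Round 3 (k=12): L=205 R=88
Round 4 (k=41): L=88 R=210
Round 5 (k=45): L=210 R=169
Round 6 (k=4): L=169 R=121

Answer: 144,251 251,205 205,88 88,210 210,169 169,121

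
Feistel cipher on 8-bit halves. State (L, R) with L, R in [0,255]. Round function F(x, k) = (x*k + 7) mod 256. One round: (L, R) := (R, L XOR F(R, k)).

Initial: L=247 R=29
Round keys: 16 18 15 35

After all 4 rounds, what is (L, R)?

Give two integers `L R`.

Round 1 (k=16): L=29 R=32
Round 2 (k=18): L=32 R=90
Round 3 (k=15): L=90 R=109
Round 4 (k=35): L=109 R=180

Answer: 109 180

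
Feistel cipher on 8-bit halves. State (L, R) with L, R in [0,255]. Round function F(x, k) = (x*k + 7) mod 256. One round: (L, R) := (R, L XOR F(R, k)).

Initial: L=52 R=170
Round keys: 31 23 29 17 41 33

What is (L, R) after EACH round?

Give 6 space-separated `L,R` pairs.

Answer: 170,169 169,156 156,26 26,93 93,246 246,224

Derivation:
Round 1 (k=31): L=170 R=169
Round 2 (k=23): L=169 R=156
Round 3 (k=29): L=156 R=26
Round 4 (k=17): L=26 R=93
Round 5 (k=41): L=93 R=246
Round 6 (k=33): L=246 R=224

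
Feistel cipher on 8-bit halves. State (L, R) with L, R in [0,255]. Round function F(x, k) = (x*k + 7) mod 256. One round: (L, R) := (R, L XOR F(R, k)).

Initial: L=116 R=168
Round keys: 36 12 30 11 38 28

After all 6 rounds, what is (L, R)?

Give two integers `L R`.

Answer: 105 237

Derivation:
Round 1 (k=36): L=168 R=211
Round 2 (k=12): L=211 R=67
Round 3 (k=30): L=67 R=50
Round 4 (k=11): L=50 R=110
Round 5 (k=38): L=110 R=105
Round 6 (k=28): L=105 R=237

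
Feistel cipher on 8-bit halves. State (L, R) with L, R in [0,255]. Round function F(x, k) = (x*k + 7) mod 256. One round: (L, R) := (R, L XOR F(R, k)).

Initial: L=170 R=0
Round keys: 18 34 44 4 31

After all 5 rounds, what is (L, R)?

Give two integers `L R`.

Round 1 (k=18): L=0 R=173
Round 2 (k=34): L=173 R=1
Round 3 (k=44): L=1 R=158
Round 4 (k=4): L=158 R=126
Round 5 (k=31): L=126 R=215

Answer: 126 215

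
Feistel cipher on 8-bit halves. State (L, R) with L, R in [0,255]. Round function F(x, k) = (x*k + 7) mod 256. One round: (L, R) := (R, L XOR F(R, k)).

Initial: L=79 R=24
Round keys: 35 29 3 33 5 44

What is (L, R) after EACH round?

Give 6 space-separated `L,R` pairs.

Round 1 (k=35): L=24 R=0
Round 2 (k=29): L=0 R=31
Round 3 (k=3): L=31 R=100
Round 4 (k=33): L=100 R=244
Round 5 (k=5): L=244 R=175
Round 6 (k=44): L=175 R=239

Answer: 24,0 0,31 31,100 100,244 244,175 175,239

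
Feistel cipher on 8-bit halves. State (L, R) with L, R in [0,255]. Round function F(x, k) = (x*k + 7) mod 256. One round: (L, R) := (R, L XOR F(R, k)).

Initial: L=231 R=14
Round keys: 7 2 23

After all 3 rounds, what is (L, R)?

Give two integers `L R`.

Answer: 45 156

Derivation:
Round 1 (k=7): L=14 R=142
Round 2 (k=2): L=142 R=45
Round 3 (k=23): L=45 R=156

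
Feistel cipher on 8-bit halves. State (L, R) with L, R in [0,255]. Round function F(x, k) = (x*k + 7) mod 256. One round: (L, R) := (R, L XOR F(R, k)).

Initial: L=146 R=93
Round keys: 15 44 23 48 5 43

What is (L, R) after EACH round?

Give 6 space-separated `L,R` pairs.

Round 1 (k=15): L=93 R=232
Round 2 (k=44): L=232 R=186
Round 3 (k=23): L=186 R=85
Round 4 (k=48): L=85 R=77
Round 5 (k=5): L=77 R=221
Round 6 (k=43): L=221 R=107

Answer: 93,232 232,186 186,85 85,77 77,221 221,107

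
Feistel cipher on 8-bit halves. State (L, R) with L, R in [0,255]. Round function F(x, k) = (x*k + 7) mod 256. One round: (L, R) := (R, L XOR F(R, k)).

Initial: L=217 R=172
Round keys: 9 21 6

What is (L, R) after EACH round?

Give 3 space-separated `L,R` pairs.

Round 1 (k=9): L=172 R=202
Round 2 (k=21): L=202 R=53
Round 3 (k=6): L=53 R=143

Answer: 172,202 202,53 53,143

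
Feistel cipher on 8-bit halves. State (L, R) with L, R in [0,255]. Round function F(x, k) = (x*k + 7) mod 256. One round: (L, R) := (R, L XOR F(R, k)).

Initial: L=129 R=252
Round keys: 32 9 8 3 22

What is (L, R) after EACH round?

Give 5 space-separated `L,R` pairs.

Answer: 252,6 6,193 193,9 9,227 227,128

Derivation:
Round 1 (k=32): L=252 R=6
Round 2 (k=9): L=6 R=193
Round 3 (k=8): L=193 R=9
Round 4 (k=3): L=9 R=227
Round 5 (k=22): L=227 R=128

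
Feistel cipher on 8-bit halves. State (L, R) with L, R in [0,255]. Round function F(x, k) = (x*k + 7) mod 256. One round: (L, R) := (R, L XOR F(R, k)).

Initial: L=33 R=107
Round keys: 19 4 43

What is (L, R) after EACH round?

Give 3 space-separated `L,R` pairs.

Answer: 107,217 217,0 0,222

Derivation:
Round 1 (k=19): L=107 R=217
Round 2 (k=4): L=217 R=0
Round 3 (k=43): L=0 R=222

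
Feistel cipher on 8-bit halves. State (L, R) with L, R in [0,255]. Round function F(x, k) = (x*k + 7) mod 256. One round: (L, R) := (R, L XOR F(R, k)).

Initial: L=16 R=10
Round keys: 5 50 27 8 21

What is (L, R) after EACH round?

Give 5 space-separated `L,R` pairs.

Round 1 (k=5): L=10 R=41
Round 2 (k=50): L=41 R=3
Round 3 (k=27): L=3 R=113
Round 4 (k=8): L=113 R=140
Round 5 (k=21): L=140 R=242

Answer: 10,41 41,3 3,113 113,140 140,242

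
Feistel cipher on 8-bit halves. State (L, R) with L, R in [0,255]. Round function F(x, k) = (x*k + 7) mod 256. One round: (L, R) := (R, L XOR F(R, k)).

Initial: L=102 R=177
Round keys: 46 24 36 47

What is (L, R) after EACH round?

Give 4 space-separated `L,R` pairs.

Round 1 (k=46): L=177 R=179
Round 2 (k=24): L=179 R=126
Round 3 (k=36): L=126 R=12
Round 4 (k=47): L=12 R=69

Answer: 177,179 179,126 126,12 12,69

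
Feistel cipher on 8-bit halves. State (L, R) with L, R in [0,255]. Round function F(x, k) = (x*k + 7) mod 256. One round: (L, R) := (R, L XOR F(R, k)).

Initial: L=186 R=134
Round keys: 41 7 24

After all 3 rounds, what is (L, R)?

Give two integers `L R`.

Answer: 254 16

Derivation:
Round 1 (k=41): L=134 R=199
Round 2 (k=7): L=199 R=254
Round 3 (k=24): L=254 R=16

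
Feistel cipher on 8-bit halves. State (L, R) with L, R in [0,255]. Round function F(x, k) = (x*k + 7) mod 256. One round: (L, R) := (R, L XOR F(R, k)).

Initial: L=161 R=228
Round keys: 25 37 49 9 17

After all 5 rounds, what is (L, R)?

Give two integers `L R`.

Answer: 104 177

Derivation:
Round 1 (k=25): L=228 R=234
Round 2 (k=37): L=234 R=61
Round 3 (k=49): L=61 R=94
Round 4 (k=9): L=94 R=104
Round 5 (k=17): L=104 R=177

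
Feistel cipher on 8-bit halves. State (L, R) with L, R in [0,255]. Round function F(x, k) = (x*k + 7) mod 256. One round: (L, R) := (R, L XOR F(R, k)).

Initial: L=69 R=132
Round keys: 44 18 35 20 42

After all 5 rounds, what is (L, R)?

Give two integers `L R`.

Round 1 (k=44): L=132 R=242
Round 2 (k=18): L=242 R=143
Round 3 (k=35): L=143 R=102
Round 4 (k=20): L=102 R=112
Round 5 (k=42): L=112 R=1

Answer: 112 1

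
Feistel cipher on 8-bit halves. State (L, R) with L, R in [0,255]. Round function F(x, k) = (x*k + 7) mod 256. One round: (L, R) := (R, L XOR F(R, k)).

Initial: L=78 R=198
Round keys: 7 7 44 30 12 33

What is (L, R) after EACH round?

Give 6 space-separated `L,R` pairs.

Round 1 (k=7): L=198 R=63
Round 2 (k=7): L=63 R=6
Round 3 (k=44): L=6 R=48
Round 4 (k=30): L=48 R=161
Round 5 (k=12): L=161 R=163
Round 6 (k=33): L=163 R=171

Answer: 198,63 63,6 6,48 48,161 161,163 163,171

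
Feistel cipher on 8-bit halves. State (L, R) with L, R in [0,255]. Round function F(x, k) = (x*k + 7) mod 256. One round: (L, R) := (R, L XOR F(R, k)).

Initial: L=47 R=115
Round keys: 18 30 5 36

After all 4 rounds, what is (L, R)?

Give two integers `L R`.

Round 1 (k=18): L=115 R=50
Round 2 (k=30): L=50 R=144
Round 3 (k=5): L=144 R=229
Round 4 (k=36): L=229 R=171

Answer: 229 171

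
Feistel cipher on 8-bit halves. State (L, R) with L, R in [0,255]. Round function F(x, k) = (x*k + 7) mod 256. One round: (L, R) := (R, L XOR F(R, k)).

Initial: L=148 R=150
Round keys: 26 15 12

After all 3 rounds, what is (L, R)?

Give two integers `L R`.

Answer: 54 88

Derivation:
Round 1 (k=26): L=150 R=215
Round 2 (k=15): L=215 R=54
Round 3 (k=12): L=54 R=88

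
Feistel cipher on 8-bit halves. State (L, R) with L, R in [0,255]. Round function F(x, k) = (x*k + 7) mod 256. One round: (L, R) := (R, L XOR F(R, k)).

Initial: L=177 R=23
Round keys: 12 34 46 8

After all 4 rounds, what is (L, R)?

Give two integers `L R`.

Answer: 133 163

Derivation:
Round 1 (k=12): L=23 R=170
Round 2 (k=34): L=170 R=140
Round 3 (k=46): L=140 R=133
Round 4 (k=8): L=133 R=163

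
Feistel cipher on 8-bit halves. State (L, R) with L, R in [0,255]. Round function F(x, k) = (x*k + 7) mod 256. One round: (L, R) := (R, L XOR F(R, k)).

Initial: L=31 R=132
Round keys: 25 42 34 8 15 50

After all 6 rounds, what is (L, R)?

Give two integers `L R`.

Answer: 10 63

Derivation:
Round 1 (k=25): L=132 R=244
Round 2 (k=42): L=244 R=139
Round 3 (k=34): L=139 R=137
Round 4 (k=8): L=137 R=196
Round 5 (k=15): L=196 R=10
Round 6 (k=50): L=10 R=63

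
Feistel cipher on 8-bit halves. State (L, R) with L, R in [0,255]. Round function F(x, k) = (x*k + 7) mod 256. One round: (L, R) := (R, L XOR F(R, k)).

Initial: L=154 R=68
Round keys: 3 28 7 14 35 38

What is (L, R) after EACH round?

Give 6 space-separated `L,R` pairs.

Round 1 (k=3): L=68 R=73
Round 2 (k=28): L=73 R=71
Round 3 (k=7): L=71 R=177
Round 4 (k=14): L=177 R=242
Round 5 (k=35): L=242 R=172
Round 6 (k=38): L=172 R=125

Answer: 68,73 73,71 71,177 177,242 242,172 172,125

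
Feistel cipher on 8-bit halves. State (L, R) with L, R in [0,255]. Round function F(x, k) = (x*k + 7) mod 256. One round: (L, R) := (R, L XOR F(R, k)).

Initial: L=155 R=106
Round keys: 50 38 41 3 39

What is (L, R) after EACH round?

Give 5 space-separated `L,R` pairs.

Answer: 106,32 32,173 173,156 156,118 118,157

Derivation:
Round 1 (k=50): L=106 R=32
Round 2 (k=38): L=32 R=173
Round 3 (k=41): L=173 R=156
Round 4 (k=3): L=156 R=118
Round 5 (k=39): L=118 R=157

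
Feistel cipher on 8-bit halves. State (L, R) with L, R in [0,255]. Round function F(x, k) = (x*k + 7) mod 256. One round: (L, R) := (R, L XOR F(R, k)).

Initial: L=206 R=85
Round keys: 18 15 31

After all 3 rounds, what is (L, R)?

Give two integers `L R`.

Round 1 (k=18): L=85 R=207
Round 2 (k=15): L=207 R=125
Round 3 (k=31): L=125 R=229

Answer: 125 229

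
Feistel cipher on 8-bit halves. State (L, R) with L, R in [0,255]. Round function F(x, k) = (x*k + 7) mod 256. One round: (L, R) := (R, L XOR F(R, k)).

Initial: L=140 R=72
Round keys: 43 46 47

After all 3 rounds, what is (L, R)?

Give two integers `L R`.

Round 1 (k=43): L=72 R=147
Round 2 (k=46): L=147 R=57
Round 3 (k=47): L=57 R=237

Answer: 57 237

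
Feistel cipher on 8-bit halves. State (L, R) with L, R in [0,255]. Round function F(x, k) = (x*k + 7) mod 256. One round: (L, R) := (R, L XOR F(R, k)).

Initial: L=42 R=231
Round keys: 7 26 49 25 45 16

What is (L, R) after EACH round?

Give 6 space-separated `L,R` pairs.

Round 1 (k=7): L=231 R=114
Round 2 (k=26): L=114 R=124
Round 3 (k=49): L=124 R=177
Round 4 (k=25): L=177 R=44
Round 5 (k=45): L=44 R=114
Round 6 (k=16): L=114 R=11

Answer: 231,114 114,124 124,177 177,44 44,114 114,11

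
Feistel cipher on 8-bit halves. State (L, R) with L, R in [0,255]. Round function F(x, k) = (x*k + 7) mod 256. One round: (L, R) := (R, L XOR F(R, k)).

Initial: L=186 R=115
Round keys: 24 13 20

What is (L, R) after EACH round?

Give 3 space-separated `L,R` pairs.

Answer: 115,117 117,139 139,150

Derivation:
Round 1 (k=24): L=115 R=117
Round 2 (k=13): L=117 R=139
Round 3 (k=20): L=139 R=150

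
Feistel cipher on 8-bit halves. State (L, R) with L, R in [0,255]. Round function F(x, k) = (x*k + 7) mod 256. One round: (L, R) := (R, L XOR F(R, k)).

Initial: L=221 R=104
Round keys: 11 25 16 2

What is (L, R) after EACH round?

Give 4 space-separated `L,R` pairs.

Answer: 104,162 162,177 177,181 181,192

Derivation:
Round 1 (k=11): L=104 R=162
Round 2 (k=25): L=162 R=177
Round 3 (k=16): L=177 R=181
Round 4 (k=2): L=181 R=192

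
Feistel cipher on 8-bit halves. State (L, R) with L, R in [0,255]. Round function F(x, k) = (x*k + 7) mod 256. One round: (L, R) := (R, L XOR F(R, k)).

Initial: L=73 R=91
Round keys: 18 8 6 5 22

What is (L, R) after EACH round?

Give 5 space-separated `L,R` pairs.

Answer: 91,36 36,124 124,203 203,130 130,248

Derivation:
Round 1 (k=18): L=91 R=36
Round 2 (k=8): L=36 R=124
Round 3 (k=6): L=124 R=203
Round 4 (k=5): L=203 R=130
Round 5 (k=22): L=130 R=248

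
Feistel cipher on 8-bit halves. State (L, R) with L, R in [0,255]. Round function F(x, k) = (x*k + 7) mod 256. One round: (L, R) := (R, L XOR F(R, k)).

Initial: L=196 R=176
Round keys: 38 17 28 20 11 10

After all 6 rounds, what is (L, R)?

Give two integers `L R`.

Answer: 58 86

Derivation:
Round 1 (k=38): L=176 R=227
Round 2 (k=17): L=227 R=170
Round 3 (k=28): L=170 R=124
Round 4 (k=20): L=124 R=29
Round 5 (k=11): L=29 R=58
Round 6 (k=10): L=58 R=86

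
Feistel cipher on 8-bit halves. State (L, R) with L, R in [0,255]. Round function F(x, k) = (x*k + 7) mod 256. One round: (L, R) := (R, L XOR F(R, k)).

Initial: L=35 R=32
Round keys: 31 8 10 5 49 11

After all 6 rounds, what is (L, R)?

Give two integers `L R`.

Round 1 (k=31): L=32 R=196
Round 2 (k=8): L=196 R=7
Round 3 (k=10): L=7 R=137
Round 4 (k=5): L=137 R=179
Round 5 (k=49): L=179 R=195
Round 6 (k=11): L=195 R=219

Answer: 195 219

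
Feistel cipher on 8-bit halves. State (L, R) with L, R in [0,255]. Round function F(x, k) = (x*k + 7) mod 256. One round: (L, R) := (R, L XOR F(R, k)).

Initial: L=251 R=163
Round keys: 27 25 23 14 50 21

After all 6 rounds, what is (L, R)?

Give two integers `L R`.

Round 1 (k=27): L=163 R=195
Round 2 (k=25): L=195 R=177
Round 3 (k=23): L=177 R=45
Round 4 (k=14): L=45 R=204
Round 5 (k=50): L=204 R=242
Round 6 (k=21): L=242 R=45

Answer: 242 45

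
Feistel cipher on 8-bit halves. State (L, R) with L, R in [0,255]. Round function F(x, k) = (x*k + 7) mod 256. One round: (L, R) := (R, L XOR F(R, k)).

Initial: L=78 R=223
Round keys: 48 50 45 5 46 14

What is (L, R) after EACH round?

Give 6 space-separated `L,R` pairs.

Answer: 223,153 153,54 54,28 28,165 165,177 177,16

Derivation:
Round 1 (k=48): L=223 R=153
Round 2 (k=50): L=153 R=54
Round 3 (k=45): L=54 R=28
Round 4 (k=5): L=28 R=165
Round 5 (k=46): L=165 R=177
Round 6 (k=14): L=177 R=16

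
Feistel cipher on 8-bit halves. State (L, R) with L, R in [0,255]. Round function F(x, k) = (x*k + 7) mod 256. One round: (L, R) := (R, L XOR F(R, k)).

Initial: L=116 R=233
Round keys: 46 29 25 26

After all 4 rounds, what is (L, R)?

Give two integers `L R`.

Answer: 205 68

Derivation:
Round 1 (k=46): L=233 R=145
Round 2 (k=29): L=145 R=157
Round 3 (k=25): L=157 R=205
Round 4 (k=26): L=205 R=68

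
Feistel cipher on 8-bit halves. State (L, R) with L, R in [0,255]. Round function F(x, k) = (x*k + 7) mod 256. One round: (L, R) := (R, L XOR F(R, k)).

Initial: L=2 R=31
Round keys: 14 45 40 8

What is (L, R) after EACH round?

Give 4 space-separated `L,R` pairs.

Answer: 31,187 187,249 249,84 84,94

Derivation:
Round 1 (k=14): L=31 R=187
Round 2 (k=45): L=187 R=249
Round 3 (k=40): L=249 R=84
Round 4 (k=8): L=84 R=94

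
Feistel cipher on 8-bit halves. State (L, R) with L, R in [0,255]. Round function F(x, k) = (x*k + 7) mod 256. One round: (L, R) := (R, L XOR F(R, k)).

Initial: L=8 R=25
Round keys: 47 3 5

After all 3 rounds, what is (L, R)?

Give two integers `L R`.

Round 1 (k=47): L=25 R=150
Round 2 (k=3): L=150 R=208
Round 3 (k=5): L=208 R=129

Answer: 208 129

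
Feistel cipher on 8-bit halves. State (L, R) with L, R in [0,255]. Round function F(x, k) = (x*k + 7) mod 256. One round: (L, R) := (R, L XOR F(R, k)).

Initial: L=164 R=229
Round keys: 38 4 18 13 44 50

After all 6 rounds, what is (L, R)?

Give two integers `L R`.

Round 1 (k=38): L=229 R=161
Round 2 (k=4): L=161 R=110
Round 3 (k=18): L=110 R=98
Round 4 (k=13): L=98 R=111
Round 5 (k=44): L=111 R=121
Round 6 (k=50): L=121 R=198

Answer: 121 198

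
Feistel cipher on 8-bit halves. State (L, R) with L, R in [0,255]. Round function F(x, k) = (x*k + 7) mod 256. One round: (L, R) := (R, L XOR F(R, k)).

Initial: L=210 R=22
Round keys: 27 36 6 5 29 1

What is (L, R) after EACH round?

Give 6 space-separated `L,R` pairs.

Answer: 22,139 139,133 133,174 174,232 232,225 225,0

Derivation:
Round 1 (k=27): L=22 R=139
Round 2 (k=36): L=139 R=133
Round 3 (k=6): L=133 R=174
Round 4 (k=5): L=174 R=232
Round 5 (k=29): L=232 R=225
Round 6 (k=1): L=225 R=0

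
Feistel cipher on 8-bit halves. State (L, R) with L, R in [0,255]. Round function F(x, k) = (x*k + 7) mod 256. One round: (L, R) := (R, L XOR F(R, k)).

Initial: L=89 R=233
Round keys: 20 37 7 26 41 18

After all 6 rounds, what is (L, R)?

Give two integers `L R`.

Round 1 (k=20): L=233 R=98
Round 2 (k=37): L=98 R=216
Round 3 (k=7): L=216 R=141
Round 4 (k=26): L=141 R=129
Round 5 (k=41): L=129 R=61
Round 6 (k=18): L=61 R=208

Answer: 61 208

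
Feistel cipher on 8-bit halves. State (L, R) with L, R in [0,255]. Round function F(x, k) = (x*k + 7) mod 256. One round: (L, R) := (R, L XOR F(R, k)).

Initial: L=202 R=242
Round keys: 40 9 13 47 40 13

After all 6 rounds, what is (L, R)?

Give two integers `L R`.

Answer: 159 243

Derivation:
Round 1 (k=40): L=242 R=29
Round 2 (k=9): L=29 R=254
Round 3 (k=13): L=254 R=240
Round 4 (k=47): L=240 R=233
Round 5 (k=40): L=233 R=159
Round 6 (k=13): L=159 R=243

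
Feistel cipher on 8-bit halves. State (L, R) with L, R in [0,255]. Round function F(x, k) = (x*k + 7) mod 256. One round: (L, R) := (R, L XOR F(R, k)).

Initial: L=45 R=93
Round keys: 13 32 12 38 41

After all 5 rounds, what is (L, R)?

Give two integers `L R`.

Answer: 201 106

Derivation:
Round 1 (k=13): L=93 R=237
Round 2 (k=32): L=237 R=250
Round 3 (k=12): L=250 R=82
Round 4 (k=38): L=82 R=201
Round 5 (k=41): L=201 R=106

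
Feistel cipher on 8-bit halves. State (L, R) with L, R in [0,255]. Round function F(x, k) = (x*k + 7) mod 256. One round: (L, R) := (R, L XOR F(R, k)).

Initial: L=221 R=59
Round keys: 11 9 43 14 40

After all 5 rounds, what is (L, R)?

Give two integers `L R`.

Answer: 34 174

Derivation:
Round 1 (k=11): L=59 R=77
Round 2 (k=9): L=77 R=135
Round 3 (k=43): L=135 R=249
Round 4 (k=14): L=249 R=34
Round 5 (k=40): L=34 R=174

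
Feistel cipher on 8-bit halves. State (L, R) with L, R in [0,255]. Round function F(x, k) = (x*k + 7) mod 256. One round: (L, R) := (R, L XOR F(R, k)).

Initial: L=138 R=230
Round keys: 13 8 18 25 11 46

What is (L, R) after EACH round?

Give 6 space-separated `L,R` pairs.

Answer: 230,63 63,25 25,246 246,20 20,21 21,217

Derivation:
Round 1 (k=13): L=230 R=63
Round 2 (k=8): L=63 R=25
Round 3 (k=18): L=25 R=246
Round 4 (k=25): L=246 R=20
Round 5 (k=11): L=20 R=21
Round 6 (k=46): L=21 R=217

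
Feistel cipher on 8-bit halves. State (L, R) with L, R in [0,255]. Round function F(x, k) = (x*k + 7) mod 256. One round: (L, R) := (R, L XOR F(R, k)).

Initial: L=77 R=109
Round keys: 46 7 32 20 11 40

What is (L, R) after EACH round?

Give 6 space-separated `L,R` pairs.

Round 1 (k=46): L=109 R=208
Round 2 (k=7): L=208 R=218
Round 3 (k=32): L=218 R=151
Round 4 (k=20): L=151 R=9
Round 5 (k=11): L=9 R=253
Round 6 (k=40): L=253 R=134

Answer: 109,208 208,218 218,151 151,9 9,253 253,134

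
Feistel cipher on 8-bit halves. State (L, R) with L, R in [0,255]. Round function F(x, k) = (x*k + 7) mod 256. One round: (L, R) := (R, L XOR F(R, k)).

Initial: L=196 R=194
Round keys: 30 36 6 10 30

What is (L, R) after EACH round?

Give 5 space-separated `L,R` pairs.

Round 1 (k=30): L=194 R=7
Round 2 (k=36): L=7 R=193
Round 3 (k=6): L=193 R=138
Round 4 (k=10): L=138 R=170
Round 5 (k=30): L=170 R=121

Answer: 194,7 7,193 193,138 138,170 170,121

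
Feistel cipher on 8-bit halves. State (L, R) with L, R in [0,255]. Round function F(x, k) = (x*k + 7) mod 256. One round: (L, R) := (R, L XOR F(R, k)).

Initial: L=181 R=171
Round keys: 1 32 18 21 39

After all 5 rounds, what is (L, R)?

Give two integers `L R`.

Round 1 (k=1): L=171 R=7
Round 2 (k=32): L=7 R=76
Round 3 (k=18): L=76 R=88
Round 4 (k=21): L=88 R=115
Round 5 (k=39): L=115 R=212

Answer: 115 212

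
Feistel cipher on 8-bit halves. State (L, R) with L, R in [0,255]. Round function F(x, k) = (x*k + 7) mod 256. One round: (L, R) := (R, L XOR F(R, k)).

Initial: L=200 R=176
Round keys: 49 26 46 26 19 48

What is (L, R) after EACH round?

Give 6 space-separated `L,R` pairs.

Answer: 176,127 127,93 93,194 194,230 230,219 219,241

Derivation:
Round 1 (k=49): L=176 R=127
Round 2 (k=26): L=127 R=93
Round 3 (k=46): L=93 R=194
Round 4 (k=26): L=194 R=230
Round 5 (k=19): L=230 R=219
Round 6 (k=48): L=219 R=241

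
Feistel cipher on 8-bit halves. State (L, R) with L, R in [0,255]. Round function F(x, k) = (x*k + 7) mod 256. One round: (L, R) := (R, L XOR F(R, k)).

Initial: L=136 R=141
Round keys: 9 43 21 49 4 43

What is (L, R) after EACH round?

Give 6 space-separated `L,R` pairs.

Answer: 141,116 116,14 14,89 89,30 30,38 38,119

Derivation:
Round 1 (k=9): L=141 R=116
Round 2 (k=43): L=116 R=14
Round 3 (k=21): L=14 R=89
Round 4 (k=49): L=89 R=30
Round 5 (k=4): L=30 R=38
Round 6 (k=43): L=38 R=119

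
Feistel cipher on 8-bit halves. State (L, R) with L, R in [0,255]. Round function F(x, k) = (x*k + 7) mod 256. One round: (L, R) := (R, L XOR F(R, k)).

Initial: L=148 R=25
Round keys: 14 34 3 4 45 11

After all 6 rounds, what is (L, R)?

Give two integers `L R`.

Answer: 108 164

Derivation:
Round 1 (k=14): L=25 R=241
Round 2 (k=34): L=241 R=16
Round 3 (k=3): L=16 R=198
Round 4 (k=4): L=198 R=15
Round 5 (k=45): L=15 R=108
Round 6 (k=11): L=108 R=164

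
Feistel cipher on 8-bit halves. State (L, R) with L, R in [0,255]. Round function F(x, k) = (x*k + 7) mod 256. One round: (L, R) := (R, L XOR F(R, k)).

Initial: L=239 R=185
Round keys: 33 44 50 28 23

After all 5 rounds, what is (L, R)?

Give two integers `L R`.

Answer: 213 142

Derivation:
Round 1 (k=33): L=185 R=15
Round 2 (k=44): L=15 R=34
Round 3 (k=50): L=34 R=164
Round 4 (k=28): L=164 R=213
Round 5 (k=23): L=213 R=142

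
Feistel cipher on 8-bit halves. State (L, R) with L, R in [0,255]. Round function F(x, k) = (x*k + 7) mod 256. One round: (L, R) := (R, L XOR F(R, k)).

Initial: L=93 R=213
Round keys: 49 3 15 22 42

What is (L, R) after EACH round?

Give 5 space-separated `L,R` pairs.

Answer: 213,145 145,111 111,25 25,66 66,194

Derivation:
Round 1 (k=49): L=213 R=145
Round 2 (k=3): L=145 R=111
Round 3 (k=15): L=111 R=25
Round 4 (k=22): L=25 R=66
Round 5 (k=42): L=66 R=194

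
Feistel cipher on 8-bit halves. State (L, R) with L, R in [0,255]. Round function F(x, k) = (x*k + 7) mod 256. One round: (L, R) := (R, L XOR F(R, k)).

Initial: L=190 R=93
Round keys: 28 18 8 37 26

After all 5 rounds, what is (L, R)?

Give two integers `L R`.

Answer: 117 3

Derivation:
Round 1 (k=28): L=93 R=141
Round 2 (k=18): L=141 R=172
Round 3 (k=8): L=172 R=234
Round 4 (k=37): L=234 R=117
Round 5 (k=26): L=117 R=3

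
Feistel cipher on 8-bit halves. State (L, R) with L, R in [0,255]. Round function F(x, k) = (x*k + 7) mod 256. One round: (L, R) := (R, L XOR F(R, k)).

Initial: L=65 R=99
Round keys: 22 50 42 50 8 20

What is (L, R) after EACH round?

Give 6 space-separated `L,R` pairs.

Answer: 99,200 200,116 116,199 199,145 145,72 72,54

Derivation:
Round 1 (k=22): L=99 R=200
Round 2 (k=50): L=200 R=116
Round 3 (k=42): L=116 R=199
Round 4 (k=50): L=199 R=145
Round 5 (k=8): L=145 R=72
Round 6 (k=20): L=72 R=54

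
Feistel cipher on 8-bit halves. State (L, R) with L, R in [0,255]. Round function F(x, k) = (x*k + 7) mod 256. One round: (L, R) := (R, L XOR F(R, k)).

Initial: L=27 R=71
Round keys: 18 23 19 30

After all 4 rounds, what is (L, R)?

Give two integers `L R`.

Answer: 255 23

Derivation:
Round 1 (k=18): L=71 R=30
Round 2 (k=23): L=30 R=254
Round 3 (k=19): L=254 R=255
Round 4 (k=30): L=255 R=23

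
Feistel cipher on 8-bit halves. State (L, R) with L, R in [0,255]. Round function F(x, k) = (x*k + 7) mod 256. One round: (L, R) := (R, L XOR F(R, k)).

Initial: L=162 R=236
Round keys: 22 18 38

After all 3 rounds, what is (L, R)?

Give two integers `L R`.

Answer: 93 56

Derivation:
Round 1 (k=22): L=236 R=237
Round 2 (k=18): L=237 R=93
Round 3 (k=38): L=93 R=56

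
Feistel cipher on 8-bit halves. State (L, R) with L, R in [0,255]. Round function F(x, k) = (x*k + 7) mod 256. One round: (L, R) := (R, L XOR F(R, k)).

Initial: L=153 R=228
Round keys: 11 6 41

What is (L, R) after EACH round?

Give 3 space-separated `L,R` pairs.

Round 1 (k=11): L=228 R=74
Round 2 (k=6): L=74 R=39
Round 3 (k=41): L=39 R=12

Answer: 228,74 74,39 39,12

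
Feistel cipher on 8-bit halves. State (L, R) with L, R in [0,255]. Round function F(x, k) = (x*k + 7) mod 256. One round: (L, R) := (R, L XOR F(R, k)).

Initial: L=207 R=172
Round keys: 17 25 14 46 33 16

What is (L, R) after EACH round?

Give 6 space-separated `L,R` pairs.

Round 1 (k=17): L=172 R=188
Round 2 (k=25): L=188 R=207
Round 3 (k=14): L=207 R=229
Round 4 (k=46): L=229 R=226
Round 5 (k=33): L=226 R=204
Round 6 (k=16): L=204 R=37

Answer: 172,188 188,207 207,229 229,226 226,204 204,37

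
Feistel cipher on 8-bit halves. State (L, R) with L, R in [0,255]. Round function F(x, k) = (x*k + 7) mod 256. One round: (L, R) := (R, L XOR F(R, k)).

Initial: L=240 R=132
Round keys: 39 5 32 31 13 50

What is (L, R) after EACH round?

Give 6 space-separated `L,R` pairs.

Answer: 132,211 211,162 162,148 148,81 81,176 176,54

Derivation:
Round 1 (k=39): L=132 R=211
Round 2 (k=5): L=211 R=162
Round 3 (k=32): L=162 R=148
Round 4 (k=31): L=148 R=81
Round 5 (k=13): L=81 R=176
Round 6 (k=50): L=176 R=54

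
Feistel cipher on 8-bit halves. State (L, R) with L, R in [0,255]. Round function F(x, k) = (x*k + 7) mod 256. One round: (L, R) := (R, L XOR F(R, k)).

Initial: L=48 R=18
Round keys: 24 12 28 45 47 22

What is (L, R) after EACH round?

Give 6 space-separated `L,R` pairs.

Answer: 18,135 135,73 73,132 132,114 114,113 113,207

Derivation:
Round 1 (k=24): L=18 R=135
Round 2 (k=12): L=135 R=73
Round 3 (k=28): L=73 R=132
Round 4 (k=45): L=132 R=114
Round 5 (k=47): L=114 R=113
Round 6 (k=22): L=113 R=207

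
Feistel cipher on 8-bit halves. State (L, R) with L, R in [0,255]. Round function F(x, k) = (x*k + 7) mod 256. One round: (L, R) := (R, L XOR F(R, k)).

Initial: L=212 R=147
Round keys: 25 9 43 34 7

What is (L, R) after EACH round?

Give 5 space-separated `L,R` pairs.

Round 1 (k=25): L=147 R=182
Round 2 (k=9): L=182 R=254
Round 3 (k=43): L=254 R=7
Round 4 (k=34): L=7 R=11
Round 5 (k=7): L=11 R=83

Answer: 147,182 182,254 254,7 7,11 11,83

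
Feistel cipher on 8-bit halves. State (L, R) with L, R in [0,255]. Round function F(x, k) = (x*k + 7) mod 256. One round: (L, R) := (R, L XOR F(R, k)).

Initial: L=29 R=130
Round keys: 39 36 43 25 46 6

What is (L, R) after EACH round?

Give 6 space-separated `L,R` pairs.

Answer: 130,200 200,165 165,118 118,40 40,65 65,165

Derivation:
Round 1 (k=39): L=130 R=200
Round 2 (k=36): L=200 R=165
Round 3 (k=43): L=165 R=118
Round 4 (k=25): L=118 R=40
Round 5 (k=46): L=40 R=65
Round 6 (k=6): L=65 R=165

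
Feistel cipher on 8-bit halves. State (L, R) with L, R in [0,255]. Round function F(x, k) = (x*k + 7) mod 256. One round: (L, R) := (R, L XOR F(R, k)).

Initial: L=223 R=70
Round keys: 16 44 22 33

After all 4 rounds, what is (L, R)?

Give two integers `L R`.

Answer: 229 109

Derivation:
Round 1 (k=16): L=70 R=184
Round 2 (k=44): L=184 R=225
Round 3 (k=22): L=225 R=229
Round 4 (k=33): L=229 R=109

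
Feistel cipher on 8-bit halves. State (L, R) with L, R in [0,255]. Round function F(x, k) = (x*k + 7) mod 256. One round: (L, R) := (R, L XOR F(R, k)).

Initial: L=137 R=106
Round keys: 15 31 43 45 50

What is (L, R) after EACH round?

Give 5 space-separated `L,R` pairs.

Answer: 106,180 180,185 185,174 174,36 36,161

Derivation:
Round 1 (k=15): L=106 R=180
Round 2 (k=31): L=180 R=185
Round 3 (k=43): L=185 R=174
Round 4 (k=45): L=174 R=36
Round 5 (k=50): L=36 R=161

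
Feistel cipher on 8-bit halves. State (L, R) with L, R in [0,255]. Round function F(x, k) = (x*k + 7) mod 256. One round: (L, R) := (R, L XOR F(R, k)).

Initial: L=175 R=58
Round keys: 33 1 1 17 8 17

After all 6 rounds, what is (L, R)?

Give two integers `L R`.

Round 1 (k=33): L=58 R=46
Round 2 (k=1): L=46 R=15
Round 3 (k=1): L=15 R=56
Round 4 (k=17): L=56 R=176
Round 5 (k=8): L=176 R=191
Round 6 (k=17): L=191 R=6

Answer: 191 6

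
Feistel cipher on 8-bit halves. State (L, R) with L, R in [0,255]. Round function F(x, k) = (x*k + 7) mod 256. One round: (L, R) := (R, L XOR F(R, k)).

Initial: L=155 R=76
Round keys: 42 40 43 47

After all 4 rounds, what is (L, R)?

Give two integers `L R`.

Answer: 100 136

Derivation:
Round 1 (k=42): L=76 R=228
Round 2 (k=40): L=228 R=235
Round 3 (k=43): L=235 R=100
Round 4 (k=47): L=100 R=136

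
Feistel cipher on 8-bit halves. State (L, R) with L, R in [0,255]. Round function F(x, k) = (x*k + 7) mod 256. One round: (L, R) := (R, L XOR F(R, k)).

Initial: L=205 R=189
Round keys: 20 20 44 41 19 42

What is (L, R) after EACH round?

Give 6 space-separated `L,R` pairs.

Round 1 (k=20): L=189 R=6
Round 2 (k=20): L=6 R=194
Round 3 (k=44): L=194 R=89
Round 4 (k=41): L=89 R=138
Round 5 (k=19): L=138 R=28
Round 6 (k=42): L=28 R=21

Answer: 189,6 6,194 194,89 89,138 138,28 28,21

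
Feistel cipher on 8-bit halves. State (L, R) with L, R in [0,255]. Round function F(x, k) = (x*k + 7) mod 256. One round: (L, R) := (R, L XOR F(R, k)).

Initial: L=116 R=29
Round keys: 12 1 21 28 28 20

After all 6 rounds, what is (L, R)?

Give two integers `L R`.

Answer: 214 95

Derivation:
Round 1 (k=12): L=29 R=23
Round 2 (k=1): L=23 R=3
Round 3 (k=21): L=3 R=81
Round 4 (k=28): L=81 R=224
Round 5 (k=28): L=224 R=214
Round 6 (k=20): L=214 R=95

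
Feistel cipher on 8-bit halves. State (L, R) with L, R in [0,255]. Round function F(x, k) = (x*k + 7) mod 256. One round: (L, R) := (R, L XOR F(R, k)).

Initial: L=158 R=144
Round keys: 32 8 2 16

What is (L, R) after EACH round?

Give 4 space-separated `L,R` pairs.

Round 1 (k=32): L=144 R=153
Round 2 (k=8): L=153 R=95
Round 3 (k=2): L=95 R=92
Round 4 (k=16): L=92 R=152

Answer: 144,153 153,95 95,92 92,152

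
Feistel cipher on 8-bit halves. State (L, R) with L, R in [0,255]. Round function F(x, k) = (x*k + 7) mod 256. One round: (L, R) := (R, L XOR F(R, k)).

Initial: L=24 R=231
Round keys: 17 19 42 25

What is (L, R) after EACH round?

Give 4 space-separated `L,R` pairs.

Round 1 (k=17): L=231 R=70
Round 2 (k=19): L=70 R=222
Round 3 (k=42): L=222 R=53
Round 4 (k=25): L=53 R=234

Answer: 231,70 70,222 222,53 53,234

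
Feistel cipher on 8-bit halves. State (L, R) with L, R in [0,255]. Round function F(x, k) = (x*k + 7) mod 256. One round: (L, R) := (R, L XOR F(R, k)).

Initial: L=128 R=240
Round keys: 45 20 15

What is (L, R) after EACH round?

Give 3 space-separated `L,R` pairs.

Round 1 (k=45): L=240 R=183
Round 2 (k=20): L=183 R=163
Round 3 (k=15): L=163 R=35

Answer: 240,183 183,163 163,35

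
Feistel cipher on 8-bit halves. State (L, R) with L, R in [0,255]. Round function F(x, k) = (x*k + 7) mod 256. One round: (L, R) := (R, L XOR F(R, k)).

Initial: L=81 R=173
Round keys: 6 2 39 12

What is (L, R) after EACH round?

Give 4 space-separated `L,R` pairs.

Answer: 173,68 68,34 34,113 113,113

Derivation:
Round 1 (k=6): L=173 R=68
Round 2 (k=2): L=68 R=34
Round 3 (k=39): L=34 R=113
Round 4 (k=12): L=113 R=113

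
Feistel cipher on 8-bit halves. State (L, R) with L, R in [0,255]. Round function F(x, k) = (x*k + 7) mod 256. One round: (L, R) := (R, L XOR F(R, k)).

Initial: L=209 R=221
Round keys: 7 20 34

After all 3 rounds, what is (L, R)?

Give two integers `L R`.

Answer: 158 192

Derivation:
Round 1 (k=7): L=221 R=195
Round 2 (k=20): L=195 R=158
Round 3 (k=34): L=158 R=192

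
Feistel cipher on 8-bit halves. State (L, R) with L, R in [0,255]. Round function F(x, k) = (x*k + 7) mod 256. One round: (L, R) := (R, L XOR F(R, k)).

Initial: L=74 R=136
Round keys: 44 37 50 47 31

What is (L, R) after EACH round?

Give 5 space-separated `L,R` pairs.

Answer: 136,45 45,0 0,42 42,189 189,192

Derivation:
Round 1 (k=44): L=136 R=45
Round 2 (k=37): L=45 R=0
Round 3 (k=50): L=0 R=42
Round 4 (k=47): L=42 R=189
Round 5 (k=31): L=189 R=192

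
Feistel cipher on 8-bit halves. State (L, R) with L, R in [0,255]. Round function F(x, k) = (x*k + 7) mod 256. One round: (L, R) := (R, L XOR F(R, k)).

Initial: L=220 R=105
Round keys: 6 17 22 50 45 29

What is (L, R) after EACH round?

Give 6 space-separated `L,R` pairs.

Round 1 (k=6): L=105 R=161
Round 2 (k=17): L=161 R=209
Round 3 (k=22): L=209 R=92
Round 4 (k=50): L=92 R=46
Round 5 (k=45): L=46 R=65
Round 6 (k=29): L=65 R=74

Answer: 105,161 161,209 209,92 92,46 46,65 65,74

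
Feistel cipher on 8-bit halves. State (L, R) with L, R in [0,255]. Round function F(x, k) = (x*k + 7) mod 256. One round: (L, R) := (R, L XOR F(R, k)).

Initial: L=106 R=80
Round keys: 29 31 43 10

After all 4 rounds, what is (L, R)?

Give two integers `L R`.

Answer: 248 205

Derivation:
Round 1 (k=29): L=80 R=125
Round 2 (k=31): L=125 R=122
Round 3 (k=43): L=122 R=248
Round 4 (k=10): L=248 R=205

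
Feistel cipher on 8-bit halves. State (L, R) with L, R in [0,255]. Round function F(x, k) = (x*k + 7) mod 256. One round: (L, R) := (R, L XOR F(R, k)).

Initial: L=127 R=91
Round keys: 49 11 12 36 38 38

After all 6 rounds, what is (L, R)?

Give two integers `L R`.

Answer: 221 103

Derivation:
Round 1 (k=49): L=91 R=13
Round 2 (k=11): L=13 R=205
Round 3 (k=12): L=205 R=174
Round 4 (k=36): L=174 R=178
Round 5 (k=38): L=178 R=221
Round 6 (k=38): L=221 R=103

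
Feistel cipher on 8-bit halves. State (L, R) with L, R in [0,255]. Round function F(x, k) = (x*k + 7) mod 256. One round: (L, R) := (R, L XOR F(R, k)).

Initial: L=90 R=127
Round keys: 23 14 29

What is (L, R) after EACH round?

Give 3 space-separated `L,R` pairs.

Answer: 127,42 42,44 44,41

Derivation:
Round 1 (k=23): L=127 R=42
Round 2 (k=14): L=42 R=44
Round 3 (k=29): L=44 R=41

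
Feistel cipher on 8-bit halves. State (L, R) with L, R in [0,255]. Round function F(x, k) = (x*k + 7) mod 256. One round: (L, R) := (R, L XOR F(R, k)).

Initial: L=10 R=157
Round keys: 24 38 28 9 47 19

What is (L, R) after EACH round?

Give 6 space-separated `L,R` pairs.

Answer: 157,181 181,120 120,146 146,81 81,116 116,242

Derivation:
Round 1 (k=24): L=157 R=181
Round 2 (k=38): L=181 R=120
Round 3 (k=28): L=120 R=146
Round 4 (k=9): L=146 R=81
Round 5 (k=47): L=81 R=116
Round 6 (k=19): L=116 R=242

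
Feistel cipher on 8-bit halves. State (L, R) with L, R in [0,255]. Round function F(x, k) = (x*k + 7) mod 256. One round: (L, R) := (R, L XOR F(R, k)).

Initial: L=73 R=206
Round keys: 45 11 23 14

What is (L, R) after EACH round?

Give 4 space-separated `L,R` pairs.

Round 1 (k=45): L=206 R=116
Round 2 (k=11): L=116 R=205
Round 3 (k=23): L=205 R=6
Round 4 (k=14): L=6 R=150

Answer: 206,116 116,205 205,6 6,150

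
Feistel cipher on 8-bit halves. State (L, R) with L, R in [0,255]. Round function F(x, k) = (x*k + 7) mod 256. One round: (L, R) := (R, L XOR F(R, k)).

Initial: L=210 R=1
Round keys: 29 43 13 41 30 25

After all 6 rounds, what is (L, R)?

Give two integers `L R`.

Round 1 (k=29): L=1 R=246
Round 2 (k=43): L=246 R=88
Round 3 (k=13): L=88 R=137
Round 4 (k=41): L=137 R=160
Round 5 (k=30): L=160 R=78
Round 6 (k=25): L=78 R=5

Answer: 78 5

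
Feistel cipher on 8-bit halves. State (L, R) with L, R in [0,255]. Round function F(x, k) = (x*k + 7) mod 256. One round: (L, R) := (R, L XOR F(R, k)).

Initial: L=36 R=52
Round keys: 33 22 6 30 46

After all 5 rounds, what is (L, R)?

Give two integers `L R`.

Answer: 86 193

Derivation:
Round 1 (k=33): L=52 R=159
Round 2 (k=22): L=159 R=133
Round 3 (k=6): L=133 R=186
Round 4 (k=30): L=186 R=86
Round 5 (k=46): L=86 R=193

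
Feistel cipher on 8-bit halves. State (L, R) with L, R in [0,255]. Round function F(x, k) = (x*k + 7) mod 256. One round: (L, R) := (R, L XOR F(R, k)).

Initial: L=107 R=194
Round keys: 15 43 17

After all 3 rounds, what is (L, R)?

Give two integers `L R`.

Round 1 (k=15): L=194 R=14
Round 2 (k=43): L=14 R=163
Round 3 (k=17): L=163 R=212

Answer: 163 212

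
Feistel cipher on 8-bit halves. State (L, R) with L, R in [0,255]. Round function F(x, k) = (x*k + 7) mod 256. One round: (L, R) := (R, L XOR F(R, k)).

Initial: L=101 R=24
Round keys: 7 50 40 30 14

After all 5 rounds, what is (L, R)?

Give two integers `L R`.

Round 1 (k=7): L=24 R=202
Round 2 (k=50): L=202 R=99
Round 3 (k=40): L=99 R=181
Round 4 (k=30): L=181 R=94
Round 5 (k=14): L=94 R=158

Answer: 94 158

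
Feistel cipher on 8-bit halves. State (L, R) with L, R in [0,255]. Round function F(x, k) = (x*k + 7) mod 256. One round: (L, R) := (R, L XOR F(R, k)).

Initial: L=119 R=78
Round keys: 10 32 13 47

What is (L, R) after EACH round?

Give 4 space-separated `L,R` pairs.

Round 1 (k=10): L=78 R=100
Round 2 (k=32): L=100 R=201
Round 3 (k=13): L=201 R=88
Round 4 (k=47): L=88 R=230

Answer: 78,100 100,201 201,88 88,230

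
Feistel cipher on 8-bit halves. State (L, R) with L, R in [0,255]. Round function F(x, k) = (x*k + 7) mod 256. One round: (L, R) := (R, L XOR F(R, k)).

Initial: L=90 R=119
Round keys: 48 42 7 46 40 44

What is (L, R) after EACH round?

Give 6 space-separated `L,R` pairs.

Answer: 119,13 13,94 94,148 148,193 193,187 187,234

Derivation:
Round 1 (k=48): L=119 R=13
Round 2 (k=42): L=13 R=94
Round 3 (k=7): L=94 R=148
Round 4 (k=46): L=148 R=193
Round 5 (k=40): L=193 R=187
Round 6 (k=44): L=187 R=234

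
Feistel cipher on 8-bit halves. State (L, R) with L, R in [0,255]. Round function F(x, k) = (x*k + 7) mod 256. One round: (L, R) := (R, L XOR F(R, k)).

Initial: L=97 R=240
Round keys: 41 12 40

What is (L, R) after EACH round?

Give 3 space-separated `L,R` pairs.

Answer: 240,22 22,255 255,201

Derivation:
Round 1 (k=41): L=240 R=22
Round 2 (k=12): L=22 R=255
Round 3 (k=40): L=255 R=201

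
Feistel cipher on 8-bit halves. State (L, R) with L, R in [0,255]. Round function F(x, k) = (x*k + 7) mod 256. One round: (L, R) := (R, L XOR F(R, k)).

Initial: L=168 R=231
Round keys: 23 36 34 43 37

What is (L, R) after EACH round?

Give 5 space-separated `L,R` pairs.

Round 1 (k=23): L=231 R=96
Round 2 (k=36): L=96 R=96
Round 3 (k=34): L=96 R=167
Round 4 (k=43): L=167 R=116
Round 5 (k=37): L=116 R=108

Answer: 231,96 96,96 96,167 167,116 116,108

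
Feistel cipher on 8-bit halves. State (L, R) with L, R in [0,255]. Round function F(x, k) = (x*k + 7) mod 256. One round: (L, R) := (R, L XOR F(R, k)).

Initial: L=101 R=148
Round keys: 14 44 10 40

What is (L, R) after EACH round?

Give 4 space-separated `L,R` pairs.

Round 1 (k=14): L=148 R=122
Round 2 (k=44): L=122 R=107
Round 3 (k=10): L=107 R=79
Round 4 (k=40): L=79 R=52

Answer: 148,122 122,107 107,79 79,52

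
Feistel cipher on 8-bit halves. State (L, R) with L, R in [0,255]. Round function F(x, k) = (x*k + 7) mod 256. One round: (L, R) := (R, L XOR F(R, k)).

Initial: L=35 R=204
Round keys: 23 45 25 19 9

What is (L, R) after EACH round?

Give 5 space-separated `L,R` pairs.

Answer: 204,120 120,211 211,218 218,230 230,199

Derivation:
Round 1 (k=23): L=204 R=120
Round 2 (k=45): L=120 R=211
Round 3 (k=25): L=211 R=218
Round 4 (k=19): L=218 R=230
Round 5 (k=9): L=230 R=199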